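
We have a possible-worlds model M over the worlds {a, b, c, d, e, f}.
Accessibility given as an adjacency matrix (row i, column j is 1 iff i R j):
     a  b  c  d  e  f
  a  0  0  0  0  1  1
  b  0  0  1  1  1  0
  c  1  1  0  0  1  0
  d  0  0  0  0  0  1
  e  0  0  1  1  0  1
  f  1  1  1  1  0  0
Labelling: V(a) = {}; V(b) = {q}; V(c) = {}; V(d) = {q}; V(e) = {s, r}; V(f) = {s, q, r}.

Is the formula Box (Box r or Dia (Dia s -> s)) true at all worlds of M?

Recall that Box ψ holds at a world iff ψ holds at every accessible world, and Dia ψ holds iff ψ holds at some accessible world.
Let φ = Box (Box r or Dia (Dia s -> s)). Evaluate φ at each world:
  a (successors {e, f}): φ is false.
  b (successors {c, d, e}): φ is true.
  c (successors {a, b, e}): φ is true.
  d (successors {f}): φ is false.
  e (successors {c, d, f}): φ is false.
  f (successors {a, b, c, d}): φ is true.
Detail at a (counterexample):
  At a: Box (Box r or Dia (Dia s -> s)) requires Box r or Dia (Dia s -> s) at every successor {e, f}.
    Box r or Dia (Dia s -> s) fails at f, so Box (Box r or Dia (Dia s -> s)) is false at a.
      At f: Box r is false, Dia (Dia s -> s) is false, so Box r or Dia (Dia s -> s) is false.

No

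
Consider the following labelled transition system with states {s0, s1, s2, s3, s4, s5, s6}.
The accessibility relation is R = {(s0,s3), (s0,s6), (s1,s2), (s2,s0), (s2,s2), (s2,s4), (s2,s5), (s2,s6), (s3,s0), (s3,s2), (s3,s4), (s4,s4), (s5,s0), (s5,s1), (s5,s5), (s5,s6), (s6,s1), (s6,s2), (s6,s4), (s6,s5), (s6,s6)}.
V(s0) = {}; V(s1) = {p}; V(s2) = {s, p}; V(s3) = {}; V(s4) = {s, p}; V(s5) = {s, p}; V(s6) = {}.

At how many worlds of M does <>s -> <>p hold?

Let φ = <>s -> <>p. Evaluate φ at each world:
  s0 (successors {s3, s6}): φ is true.
  s1 (successors {s2}): φ is true.
  s2 (successors {s0, s2, s4, s5, s6}): φ is true.
  s3 (successors {s0, s2, s4}): φ is true.
  s4 (successors {s4}): φ is true.
  s5 (successors {s0, s1, s5, s6}): φ is true.
  s6 (successors {s1, s2, s4, s5, s6}): φ is true.
For instance, at s2:
  At s2: <>s is true, <>p is true, so <>s -> <>p is true.
    At s2: <>s requires s at some successor in {s0, s2, s4, s5, s6}.
      s holds at s2, so <>s is true at s2.
    At s2: <>p requires p at some successor in {s0, s2, s4, s5, s6}.
      p holds at s2, so <>p is true at s2.
Satisfying worlds: {s0, s1, s2, s3, s4, s5, s6}

7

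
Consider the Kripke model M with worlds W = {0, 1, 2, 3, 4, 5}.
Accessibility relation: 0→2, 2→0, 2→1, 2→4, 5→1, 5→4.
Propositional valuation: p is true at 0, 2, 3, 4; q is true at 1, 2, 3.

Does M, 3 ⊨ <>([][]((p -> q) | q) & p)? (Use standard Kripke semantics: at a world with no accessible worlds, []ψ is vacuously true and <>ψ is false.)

At 3: no accessible worlds, so <>([][]((p -> q) | q) & p) is false.

No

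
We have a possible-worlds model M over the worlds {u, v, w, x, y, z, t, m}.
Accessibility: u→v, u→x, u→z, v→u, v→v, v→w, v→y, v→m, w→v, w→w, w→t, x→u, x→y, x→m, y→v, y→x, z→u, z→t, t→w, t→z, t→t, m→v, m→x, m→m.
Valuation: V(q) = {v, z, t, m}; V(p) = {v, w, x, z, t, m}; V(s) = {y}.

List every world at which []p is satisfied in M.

u, w, y, t, m

Let φ = []p. Evaluate φ at each world:
  u (successors {v, x, z}): φ is true.
  v (successors {u, v, w, y, m}): φ is false.
  w (successors {v, w, t}): φ is true.
  x (successors {u, y, m}): φ is false.
  y (successors {v, x}): φ is true.
  z (successors {u, t}): φ is false.
  t (successors {w, z, t}): φ is true.
  m (successors {v, x, m}): φ is true.
For instance, at v:
  At v: []p requires p at every successor {u, v, w, y, m}.
    p fails at u, so []p is false at v.
Satisfying worlds: {u, w, y, t, m}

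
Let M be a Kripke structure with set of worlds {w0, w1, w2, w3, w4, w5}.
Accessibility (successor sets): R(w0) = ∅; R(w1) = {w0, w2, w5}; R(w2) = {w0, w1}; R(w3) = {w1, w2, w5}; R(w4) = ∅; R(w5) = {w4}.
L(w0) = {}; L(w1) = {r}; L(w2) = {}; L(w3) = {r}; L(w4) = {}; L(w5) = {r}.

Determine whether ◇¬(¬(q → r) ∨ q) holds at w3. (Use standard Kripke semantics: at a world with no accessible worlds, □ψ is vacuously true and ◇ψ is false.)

Yes

At w3: ◇¬(¬(q → r) ∨ q) requires ¬(¬(q → r) ∨ q) at some successor in {w1, w2, w5}.
  ¬(¬(q → r) ∨ q) holds at w1, so ◇¬(¬(q → r) ∨ q) is true at w3.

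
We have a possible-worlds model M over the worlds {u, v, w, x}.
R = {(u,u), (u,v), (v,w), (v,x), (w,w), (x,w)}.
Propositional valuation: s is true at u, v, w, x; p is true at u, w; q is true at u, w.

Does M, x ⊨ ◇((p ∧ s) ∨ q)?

At x: ◇((p ∧ s) ∨ q) requires (p ∧ s) ∨ q at some successor in {w}.
  (p ∧ s) ∨ q holds at w, so ◇((p ∧ s) ∨ q) is true at x.

Yes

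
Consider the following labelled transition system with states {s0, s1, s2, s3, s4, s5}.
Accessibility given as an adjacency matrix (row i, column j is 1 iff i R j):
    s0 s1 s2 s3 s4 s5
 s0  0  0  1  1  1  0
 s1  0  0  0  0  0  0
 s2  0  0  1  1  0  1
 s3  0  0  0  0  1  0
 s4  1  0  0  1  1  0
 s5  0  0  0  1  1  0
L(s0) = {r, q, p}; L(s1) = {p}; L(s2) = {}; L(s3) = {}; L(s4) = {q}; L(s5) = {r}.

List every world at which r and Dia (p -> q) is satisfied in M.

Let φ = r and Dia (p -> q). Evaluate φ at each world:
  s0 (successors {s2, s3, s4}): φ is true.
  s1 (successors ∅): φ is false.
  s2 (successors {s2, s3, s5}): φ is false.
  s3 (successors {s4}): φ is false.
  s4 (successors {s0, s3, s4}): φ is false.
  s5 (successors {s3, s4}): φ is true.
For instance, at s2:
  At s2: r is false, Dia (p -> q) is true, so r and Dia (p -> q) is false.
    At s2: Dia (p -> q) requires p -> q at some successor in {s2, s3, s5}.
      p -> q holds at s2, so Dia (p -> q) is true at s2.
Satisfying worlds: {s0, s5}

s0, s5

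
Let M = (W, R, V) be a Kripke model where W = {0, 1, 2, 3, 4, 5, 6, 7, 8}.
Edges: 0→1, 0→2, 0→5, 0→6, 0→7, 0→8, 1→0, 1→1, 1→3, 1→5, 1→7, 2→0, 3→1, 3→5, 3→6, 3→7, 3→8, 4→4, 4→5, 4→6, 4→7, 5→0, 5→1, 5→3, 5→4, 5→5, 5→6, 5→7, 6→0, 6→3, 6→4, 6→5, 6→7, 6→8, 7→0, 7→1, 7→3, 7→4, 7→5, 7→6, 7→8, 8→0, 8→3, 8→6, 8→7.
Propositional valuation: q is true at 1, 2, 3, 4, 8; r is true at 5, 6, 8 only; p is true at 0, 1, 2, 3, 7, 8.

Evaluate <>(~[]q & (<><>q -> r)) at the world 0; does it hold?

Recall that []ψ holds at a world iff ψ holds at every accessible world, and <>ψ holds iff ψ holds at some accessible world.
At 0: <>(~[]q & (<><>q -> r)) requires ~[]q & (<><>q -> r) at some successor in {1, 2, 5, 6, 7, 8}.
  ~[]q & (<><>q -> r) holds at 5, so <>(~[]q & (<><>q -> r)) is true at 0.
    At 5: ~[]q is true, <><>q -> r is true, so ~[]q & (<><>q -> r) is true.
      At 5: []q is false, so ~[]q is true.
      At 5: <><>q is true, r is true, so <><>q -> r is true.

Yes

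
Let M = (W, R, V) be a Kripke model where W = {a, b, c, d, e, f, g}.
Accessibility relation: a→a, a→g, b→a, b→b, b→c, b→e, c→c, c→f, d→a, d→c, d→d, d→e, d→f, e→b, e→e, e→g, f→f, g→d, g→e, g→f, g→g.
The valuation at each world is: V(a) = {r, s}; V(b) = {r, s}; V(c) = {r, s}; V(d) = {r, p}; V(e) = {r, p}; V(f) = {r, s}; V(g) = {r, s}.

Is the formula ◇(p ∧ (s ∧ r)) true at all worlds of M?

No

Let φ = ◇(p ∧ (s ∧ r)). Evaluate φ at each world:
  a (successors {a, g}): φ is false.
  b (successors {a, b, c, e}): φ is false.
  c (successors {c, f}): φ is false.
  d (successors {a, c, d, e, f}): φ is false.
  e (successors {b, e, g}): φ is false.
  f (successors {f}): φ is false.
  g (successors {d, e, f, g}): φ is false.
Detail at a (counterexample):
  At a: ◇(p ∧ (s ∧ r)) requires p ∧ (s ∧ r) at some successor in {a, g}.
    At a: p ∧ (s ∧ r) is false.
    At g: p ∧ (s ∧ r) is false.
  So ◇(p ∧ (s ∧ r)) is false at a.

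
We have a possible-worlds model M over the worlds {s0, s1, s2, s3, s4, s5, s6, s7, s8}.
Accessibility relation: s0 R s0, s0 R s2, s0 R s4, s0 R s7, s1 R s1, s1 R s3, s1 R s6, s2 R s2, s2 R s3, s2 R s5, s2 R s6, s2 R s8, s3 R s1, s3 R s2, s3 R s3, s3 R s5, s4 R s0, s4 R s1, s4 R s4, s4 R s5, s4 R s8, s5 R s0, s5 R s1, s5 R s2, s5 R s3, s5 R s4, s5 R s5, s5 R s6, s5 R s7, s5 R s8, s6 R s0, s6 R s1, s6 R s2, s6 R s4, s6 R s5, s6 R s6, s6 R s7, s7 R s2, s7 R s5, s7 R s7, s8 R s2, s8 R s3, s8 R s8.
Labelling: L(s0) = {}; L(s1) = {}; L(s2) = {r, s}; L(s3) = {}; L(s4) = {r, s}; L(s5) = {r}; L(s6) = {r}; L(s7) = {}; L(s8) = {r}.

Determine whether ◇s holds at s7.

Yes

Recall that ◇ψ holds at a world iff ψ holds at some accessible world.
At s7: ◇s requires s at some successor in {s2, s5, s7}.
  s holds at s2, so ◇s is true at s7.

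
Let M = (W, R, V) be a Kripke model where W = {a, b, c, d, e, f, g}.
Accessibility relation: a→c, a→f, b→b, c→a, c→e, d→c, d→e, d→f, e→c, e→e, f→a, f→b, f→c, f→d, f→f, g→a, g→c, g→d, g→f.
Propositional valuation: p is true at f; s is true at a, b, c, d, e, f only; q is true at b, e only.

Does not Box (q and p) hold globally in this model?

Recall that Box ψ holds at a world iff ψ holds at every accessible world, and Dia ψ holds iff ψ holds at some accessible world.
Let φ = not Box (q and p). Evaluate φ at each world:
  a (successors {c, f}): φ is true.
  b (successors {b}): φ is true.
  c (successors {a, e}): φ is true.
  d (successors {c, e, f}): φ is true.
  e (successors {c, e}): φ is true.
  f (successors {a, b, c, d, f}): φ is true.
  g (successors {a, c, d, f}): φ is true.
For instance, at d:
  At d: Box (q and p) is false, so not Box (q and p) is true.
    At d: Box (q and p) requires q and p at every successor {c, e, f}.
      q and p fails at c, so Box (q and p) is false at d.

Yes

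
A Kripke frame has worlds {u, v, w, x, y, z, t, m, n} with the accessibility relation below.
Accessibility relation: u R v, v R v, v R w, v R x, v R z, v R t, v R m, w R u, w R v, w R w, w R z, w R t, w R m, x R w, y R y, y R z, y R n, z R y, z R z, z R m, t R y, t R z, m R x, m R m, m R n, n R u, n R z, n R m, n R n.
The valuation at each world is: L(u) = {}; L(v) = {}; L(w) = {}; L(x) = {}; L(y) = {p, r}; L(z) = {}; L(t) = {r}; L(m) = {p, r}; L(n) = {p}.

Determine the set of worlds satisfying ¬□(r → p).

v, w

Let φ = ¬□(r → p). Evaluate φ at each world:
  u (successors {v}): φ is false.
  v (successors {v, w, x, z, t, m}): φ is true.
  w (successors {u, v, w, z, t, m}): φ is true.
  x (successors {w}): φ is false.
  y (successors {y, z, n}): φ is false.
  z (successors {y, z, m}): φ is false.
  t (successors {y, z}): φ is false.
  m (successors {x, m, n}): φ is false.
  n (successors {u, z, m, n}): φ is false.
For instance, at y:
  At y: □(r → p) is true, so ¬□(r → p) is false.
    At y: □(r → p) requires r → p at every successor {y, z, n}.
      At y: r → p is true.
      At z: r → p is true.
      At n: r → p is true.
    So □(r → p) is true at y.
Satisfying worlds: {v, w}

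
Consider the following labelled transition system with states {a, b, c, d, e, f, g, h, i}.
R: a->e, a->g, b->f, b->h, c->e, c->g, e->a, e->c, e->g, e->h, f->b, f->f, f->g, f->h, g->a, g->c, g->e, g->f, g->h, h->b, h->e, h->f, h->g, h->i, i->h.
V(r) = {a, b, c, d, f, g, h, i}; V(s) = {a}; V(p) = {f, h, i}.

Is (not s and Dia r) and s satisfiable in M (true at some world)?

No

Let φ = (not s and Dia r) and s. Evaluate φ at each world:
  a (successors {e, g}): φ is false.
  b (successors {f, h}): φ is false.
  c (successors {e, g}): φ is false.
  d (successors ∅): φ is false.
  e (successors {a, c, g, h}): φ is false.
  f (successors {b, f, g, h}): φ is false.
  g (successors {a, c, e, f, h}): φ is false.
  h (successors {b, e, f, g, i}): φ is false.
  i (successors {h}): φ is false.
For instance, at g:
  At g: not s and Dia r is true, s is false, so (not s and Dia r) and s is false.
    At g: not s is true, Dia r is true, so not s and Dia r is true.
      At g: Dia r requires r at some successor in {a, c, e, f, h}.
        r holds at a, so Dia r is true at g.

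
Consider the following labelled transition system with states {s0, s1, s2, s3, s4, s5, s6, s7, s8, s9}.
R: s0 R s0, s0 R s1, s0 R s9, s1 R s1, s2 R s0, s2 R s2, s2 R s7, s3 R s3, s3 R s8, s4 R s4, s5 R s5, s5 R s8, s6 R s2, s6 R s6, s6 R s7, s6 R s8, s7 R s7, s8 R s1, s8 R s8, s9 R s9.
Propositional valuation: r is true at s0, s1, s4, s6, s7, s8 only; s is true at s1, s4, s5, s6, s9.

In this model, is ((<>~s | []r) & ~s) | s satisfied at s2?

At s2: (<>~s | []r) & ~s is true, s is false, so ((<>~s | []r) & ~s) | s is true.
  At s2: <>~s | []r is true, ~s is true, so (<>~s | []r) & ~s is true.
    At s2: <>~s is true, []r is false, so <>~s | []r is true.
      At s2: <>~s requires ~s at some successor in {s0, s2, s7}.
        ~s holds at s0, so <>~s is true at s2.
      At s2: []r requires r at every successor {s0, s2, s7}.
        r fails at s2, so []r is false at s2.

Yes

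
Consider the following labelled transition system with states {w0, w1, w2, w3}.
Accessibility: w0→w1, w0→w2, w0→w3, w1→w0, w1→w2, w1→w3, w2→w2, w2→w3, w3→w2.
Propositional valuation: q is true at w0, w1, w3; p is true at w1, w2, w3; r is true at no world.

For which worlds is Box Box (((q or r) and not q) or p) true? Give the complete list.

Let φ = Box Box (((q or r) and not q) or p). Evaluate φ at each world:
  w0 (successors {w1, w2, w3}): φ is false.
  w1 (successors {w0, w2, w3}): φ is true.
  w2 (successors {w2, w3}): φ is true.
  w3 (successors {w2}): φ is true.
For instance, at w0:
  At w0: Box Box (((q or r) and not q) or p) requires Box (((q or r) and not q) or p) at every successor {w1, w2, w3}.
    Box (((q or r) and not q) or p) fails at w1, so Box Box (((q or r) and not q) or p) is false at w0.
      At w1: Box (((q or r) and not q) or p) requires ((q or r) and not q) or p at every successor {w0, w2, w3}.
        ((q or r) and not q) or p fails at w0, so Box (((q or r) and not q) or p) is false at w1.
Satisfying worlds: {w1, w2, w3}

w1, w2, w3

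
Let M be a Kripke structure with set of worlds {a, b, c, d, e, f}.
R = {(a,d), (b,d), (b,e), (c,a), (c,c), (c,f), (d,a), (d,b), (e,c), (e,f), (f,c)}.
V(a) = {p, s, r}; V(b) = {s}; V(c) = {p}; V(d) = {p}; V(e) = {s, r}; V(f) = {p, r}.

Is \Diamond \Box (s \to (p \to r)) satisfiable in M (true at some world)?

Yes

Recall that \Box ψ holds at a world iff ψ holds at every accessible world, and \Diamond ψ holds iff ψ holds at some accessible world.
Let φ = \Diamond \Box (s \to (p \to r)). Evaluate φ at each world:
  a (successors {d}): φ is true.
  b (successors {d, e}): φ is true.
  c (successors {a, c, f}): φ is true.
  d (successors {a, b}): φ is true.
  e (successors {c, f}): φ is true.
  f (successors {c}): φ is true.
Detail at a (witness):
  At a: \Diamond \Box (s \to (p \to r)) requires \Box (s \to (p \to r)) at some successor in {d}.
    \Box (s \to (p \to r)) holds at d, so \Diamond \Box (s \to (p \to r)) is true at a.
      At d: \Box (s \to (p \to r)) requires s \to (p \to r) at every successor {a, b}.
        At a: s \to (p \to r) is true.
        At b: s \to (p \to r) is true.
      So \Box (s \to (p \to r)) is true at d.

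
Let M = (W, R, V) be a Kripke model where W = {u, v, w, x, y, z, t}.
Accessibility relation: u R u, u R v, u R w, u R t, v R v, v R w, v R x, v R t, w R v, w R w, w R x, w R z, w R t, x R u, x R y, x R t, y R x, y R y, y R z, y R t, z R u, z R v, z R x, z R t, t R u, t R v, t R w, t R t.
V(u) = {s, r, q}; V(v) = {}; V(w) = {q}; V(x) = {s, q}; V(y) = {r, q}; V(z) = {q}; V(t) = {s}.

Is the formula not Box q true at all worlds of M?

Let φ = not Box q. Evaluate φ at each world:
  u (successors {u, v, w, t}): φ is true.
  v (successors {v, w, x, t}): φ is true.
  w (successors {v, w, x, z, t}): φ is true.
  x (successors {u, y, t}): φ is true.
  y (successors {x, y, z, t}): φ is true.
  z (successors {u, v, x, t}): φ is true.
  t (successors {u, v, w, t}): φ is true.
For instance, at x:
  At x: Box q is false, so not Box q is true.
    At x: Box q requires q at every successor {u, y, t}.
      q fails at t, so Box q is false at x.

Yes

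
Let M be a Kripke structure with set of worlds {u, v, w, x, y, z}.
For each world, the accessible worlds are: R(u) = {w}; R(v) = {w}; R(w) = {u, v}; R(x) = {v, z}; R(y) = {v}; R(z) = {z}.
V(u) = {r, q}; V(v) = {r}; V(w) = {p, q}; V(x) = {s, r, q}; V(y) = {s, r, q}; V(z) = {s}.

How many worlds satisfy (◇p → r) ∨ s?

Let φ = (◇p → r) ∨ s. Evaluate φ at each world:
  u (successors {w}): φ is true.
  v (successors {w}): φ is true.
  w (successors {u, v}): φ is true.
  x (successors {v, z}): φ is true.
  y (successors {v}): φ is true.
  z (successors {z}): φ is true.
For instance, at v:
  At v: ◇p → r is true, s is false, so (◇p → r) ∨ s is true.
    At v: ◇p is true, r is true, so ◇p → r is true.
      At v: ◇p requires p at some successor in {w}.
        p holds at w, so ◇p is true at v.
Satisfying worlds: {u, v, w, x, y, z}

6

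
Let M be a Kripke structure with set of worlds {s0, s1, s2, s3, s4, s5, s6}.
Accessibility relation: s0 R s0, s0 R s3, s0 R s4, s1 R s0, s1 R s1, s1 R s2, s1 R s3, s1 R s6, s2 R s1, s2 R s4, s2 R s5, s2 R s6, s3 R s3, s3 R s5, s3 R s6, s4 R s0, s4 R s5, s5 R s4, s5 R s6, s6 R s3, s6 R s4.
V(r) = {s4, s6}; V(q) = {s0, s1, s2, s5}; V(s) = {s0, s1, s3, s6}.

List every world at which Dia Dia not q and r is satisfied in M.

s4, s6

Let φ = Dia Dia not q and r. Evaluate φ at each world:
  s0 (successors {s0, s3, s4}): φ is false.
  s1 (successors {s0, s1, s2, s3, s6}): φ is false.
  s2 (successors {s1, s4, s5, s6}): φ is false.
  s3 (successors {s3, s5, s6}): φ is false.
  s4 (successors {s0, s5}): φ is true.
  s5 (successors {s4, s6}): φ is false.
  s6 (successors {s3, s4}): φ is true.
For instance, at s5:
  At s5: Dia Dia not q is true, r is false, so Dia Dia not q and r is false.
    At s5: Dia Dia not q requires Dia not q at some successor in {s4, s6}.
      Dia not q holds at s6, so Dia Dia not q is true at s5.
Satisfying worlds: {s4, s6}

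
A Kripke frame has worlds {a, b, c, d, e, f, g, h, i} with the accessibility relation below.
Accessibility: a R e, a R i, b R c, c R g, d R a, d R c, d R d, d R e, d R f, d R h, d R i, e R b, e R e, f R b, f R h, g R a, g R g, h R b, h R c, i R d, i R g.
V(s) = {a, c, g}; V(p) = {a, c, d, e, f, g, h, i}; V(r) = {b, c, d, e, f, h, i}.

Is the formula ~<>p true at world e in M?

Recall that <>ψ holds at a world iff ψ holds at some accessible world.
At e: <>p is true, so ~<>p is false.
  At e: <>p requires p at some successor in {b, e}.
    p holds at e, so <>p is true at e.

No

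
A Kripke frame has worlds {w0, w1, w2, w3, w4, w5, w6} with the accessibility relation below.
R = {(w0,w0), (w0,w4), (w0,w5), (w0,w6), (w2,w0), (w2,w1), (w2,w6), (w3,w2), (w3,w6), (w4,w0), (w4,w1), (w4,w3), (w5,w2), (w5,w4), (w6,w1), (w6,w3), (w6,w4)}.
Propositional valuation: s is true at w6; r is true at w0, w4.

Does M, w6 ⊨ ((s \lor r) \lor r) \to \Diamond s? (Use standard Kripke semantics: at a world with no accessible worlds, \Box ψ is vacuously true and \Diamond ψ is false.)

No

Recall that \Diamond ψ holds at a world iff ψ holds at some accessible world.
At w6: (s \lor r) \lor r is true, \Diamond s is false, so ((s \lor r) \lor r) \to \Diamond s is false.
  At w6: \Diamond s requires s at some successor in {w1, w3, w4}.
    At w1: s is false.
    At w3: s is false.
    At w4: s is false.
  So \Diamond s is false at w6.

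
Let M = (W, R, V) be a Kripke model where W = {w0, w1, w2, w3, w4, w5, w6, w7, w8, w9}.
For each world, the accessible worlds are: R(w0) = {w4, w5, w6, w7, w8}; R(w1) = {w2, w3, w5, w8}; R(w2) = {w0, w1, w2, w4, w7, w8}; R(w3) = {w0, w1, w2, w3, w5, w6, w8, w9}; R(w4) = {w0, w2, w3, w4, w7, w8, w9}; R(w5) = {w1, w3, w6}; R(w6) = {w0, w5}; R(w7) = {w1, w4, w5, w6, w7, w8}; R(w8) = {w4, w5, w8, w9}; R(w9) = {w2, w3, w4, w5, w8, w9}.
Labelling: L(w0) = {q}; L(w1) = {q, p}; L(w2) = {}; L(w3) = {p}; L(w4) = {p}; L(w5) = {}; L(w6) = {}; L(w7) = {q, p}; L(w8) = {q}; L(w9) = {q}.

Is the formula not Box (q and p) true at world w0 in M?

Yes

At w0: Box (q and p) is false, so not Box (q and p) is true.
  At w0: Box (q and p) requires q and p at every successor {w4, w5, w6, w7, w8}.
    q and p fails at w4, so Box (q and p) is false at w0.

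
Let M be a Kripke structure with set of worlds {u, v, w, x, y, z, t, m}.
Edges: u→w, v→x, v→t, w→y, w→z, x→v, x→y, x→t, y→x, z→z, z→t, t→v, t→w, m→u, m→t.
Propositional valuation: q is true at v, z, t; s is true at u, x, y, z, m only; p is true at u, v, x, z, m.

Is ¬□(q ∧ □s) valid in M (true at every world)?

Yes

Recall that □ψ holds at a world iff ψ holds at every accessible world, and ◇ψ holds iff ψ holds at some accessible world.
Let φ = ¬□(q ∧ □s). Evaluate φ at each world:
  u (successors {w}): φ is true.
  v (successors {x, t}): φ is true.
  w (successors {y, z}): φ is true.
  x (successors {v, y, t}): φ is true.
  y (successors {x}): φ is true.
  z (successors {z, t}): φ is true.
  t (successors {v, w}): φ is true.
  m (successors {u, t}): φ is true.
For instance, at w:
  At w: □(q ∧ □s) is false, so ¬□(q ∧ □s) is true.
    At w: □(q ∧ □s) requires q ∧ □s at every successor {y, z}.
      q ∧ □s fails at y, so □(q ∧ □s) is false at w.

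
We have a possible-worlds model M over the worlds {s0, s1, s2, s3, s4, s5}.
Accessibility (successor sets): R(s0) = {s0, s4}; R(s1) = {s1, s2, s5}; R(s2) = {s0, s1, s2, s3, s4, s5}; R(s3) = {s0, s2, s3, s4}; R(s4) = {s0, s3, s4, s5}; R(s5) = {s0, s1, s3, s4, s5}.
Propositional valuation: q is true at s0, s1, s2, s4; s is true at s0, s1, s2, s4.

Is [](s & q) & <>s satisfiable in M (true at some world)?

Yes

Let φ = [](s & q) & <>s. Evaluate φ at each world:
  s0 (successors {s0, s4}): φ is true.
  s1 (successors {s1, s2, s5}): φ is false.
  s2 (successors {s0, s1, s2, s3, s4, s5}): φ is false.
  s3 (successors {s0, s2, s3, s4}): φ is false.
  s4 (successors {s0, s3, s4, s5}): φ is false.
  s5 (successors {s0, s1, s3, s4, s5}): φ is false.
Detail at s0 (witness):
  At s0: [](s & q) is true, <>s is true, so [](s & q) & <>s is true.
    At s0: [](s & q) requires s & q at every successor {s0, s4}.
      At s0: s & q is true.
      At s4: s & q is true.
    So [](s & q) is true at s0.
    At s0: <>s requires s at some successor in {s0, s4}.
      s holds at s0, so <>s is true at s0.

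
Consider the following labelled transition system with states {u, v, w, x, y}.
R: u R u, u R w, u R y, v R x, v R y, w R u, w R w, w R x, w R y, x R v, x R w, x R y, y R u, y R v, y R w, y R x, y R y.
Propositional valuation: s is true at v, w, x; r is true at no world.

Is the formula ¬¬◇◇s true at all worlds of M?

Let φ = ¬¬◇◇s. Evaluate φ at each world:
  u (successors {u, w, y}): φ is true.
  v (successors {x, y}): φ is true.
  w (successors {u, w, x, y}): φ is true.
  x (successors {v, w, y}): φ is true.
  y (successors {u, v, w, x, y}): φ is true.
For instance, at w:
  At w: ¬◇◇s is false, so ¬¬◇◇s is true.
    At w: ◇◇s is true, so ¬◇◇s is false.
      At w: ◇◇s requires ◇s at some successor in {u, w, x, y}.
        ◇s holds at u, so ◇◇s is true at w.

Yes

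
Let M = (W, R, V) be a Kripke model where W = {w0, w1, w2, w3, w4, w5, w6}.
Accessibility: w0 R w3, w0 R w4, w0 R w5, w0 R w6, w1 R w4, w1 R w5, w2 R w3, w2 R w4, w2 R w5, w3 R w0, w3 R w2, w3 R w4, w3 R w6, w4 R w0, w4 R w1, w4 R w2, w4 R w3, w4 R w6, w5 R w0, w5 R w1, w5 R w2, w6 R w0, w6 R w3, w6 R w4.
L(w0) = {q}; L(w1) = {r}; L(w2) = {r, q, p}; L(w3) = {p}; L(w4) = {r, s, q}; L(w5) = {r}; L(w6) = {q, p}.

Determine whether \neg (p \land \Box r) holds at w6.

At w6: p \land \Box r is false, so \neg (p \land \Box r) is true.
  At w6: p is true, \Box r is false, so p \land \Box r is false.
    At w6: \Box r requires r at every successor {w0, w3, w4}.
      r fails at w0, so \Box r is false at w6.

Yes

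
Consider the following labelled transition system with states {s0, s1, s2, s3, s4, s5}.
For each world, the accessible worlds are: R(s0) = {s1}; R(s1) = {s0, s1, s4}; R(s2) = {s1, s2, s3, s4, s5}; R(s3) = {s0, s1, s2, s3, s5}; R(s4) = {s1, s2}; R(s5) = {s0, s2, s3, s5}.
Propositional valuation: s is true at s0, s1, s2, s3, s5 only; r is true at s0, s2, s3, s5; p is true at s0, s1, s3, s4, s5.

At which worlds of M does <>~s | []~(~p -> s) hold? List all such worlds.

s1, s2

Let φ = <>~s | []~(~p -> s). Evaluate φ at each world:
  s0 (successors {s1}): φ is false.
  s1 (successors {s0, s1, s4}): φ is true.
  s2 (successors {s1, s2, s3, s4, s5}): φ is true.
  s3 (successors {s0, s1, s2, s3, s5}): φ is false.
  s4 (successors {s1, s2}): φ is false.
  s5 (successors {s0, s2, s3, s5}): φ is false.
For instance, at s4:
  At s4: <>~s is false, []~(~p -> s) is false, so <>~s | []~(~p -> s) is false.
    At s4: <>~s requires ~s at some successor in {s1, s2}.
      At s1: ~s is false.
      At s2: ~s is false.
    So <>~s is false at s4.
    At s4: []~(~p -> s) requires ~(~p -> s) at every successor {s1, s2}.
      ~(~p -> s) fails at s1, so []~(~p -> s) is false at s4.
Satisfying worlds: {s1, s2}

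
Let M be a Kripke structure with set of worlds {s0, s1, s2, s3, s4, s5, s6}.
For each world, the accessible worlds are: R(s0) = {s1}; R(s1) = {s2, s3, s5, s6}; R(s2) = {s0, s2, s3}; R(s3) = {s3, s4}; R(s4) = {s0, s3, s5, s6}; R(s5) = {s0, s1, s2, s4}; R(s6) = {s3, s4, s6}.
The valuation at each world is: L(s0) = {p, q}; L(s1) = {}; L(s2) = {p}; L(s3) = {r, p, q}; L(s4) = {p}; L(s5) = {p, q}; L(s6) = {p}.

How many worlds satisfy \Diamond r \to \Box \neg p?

2

Recall that \Box ψ holds at a world iff ψ holds at every accessible world, and \Diamond ψ holds iff ψ holds at some accessible world.
Let φ = \Diamond r \to \Box \neg p. Evaluate φ at each world:
  s0 (successors {s1}): φ is true.
  s1 (successors {s2, s3, s5, s6}): φ is false.
  s2 (successors {s0, s2, s3}): φ is false.
  s3 (successors {s3, s4}): φ is false.
  s4 (successors {s0, s3, s5, s6}): φ is false.
  s5 (successors {s0, s1, s2, s4}): φ is true.
  s6 (successors {s3, s4, s6}): φ is false.
For instance, at s1:
  At s1: \Diamond r is true, \Box \neg p is false, so \Diamond r \to \Box \neg p is false.
    At s1: \Diamond r requires r at some successor in {s2, s3, s5, s6}.
      r holds at s3, so \Diamond r is true at s1.
    At s1: \Box \neg p requires \neg p at every successor {s2, s3, s5, s6}.
      \neg p fails at s2, so \Box \neg p is false at s1.
Satisfying worlds: {s0, s5}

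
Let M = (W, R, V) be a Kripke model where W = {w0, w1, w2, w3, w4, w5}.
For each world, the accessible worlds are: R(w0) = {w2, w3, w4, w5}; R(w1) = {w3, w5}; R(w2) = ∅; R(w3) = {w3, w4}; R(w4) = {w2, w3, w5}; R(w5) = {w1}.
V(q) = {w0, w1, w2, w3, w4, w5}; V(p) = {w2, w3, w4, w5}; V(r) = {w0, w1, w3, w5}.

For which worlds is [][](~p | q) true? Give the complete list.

Let φ = [][](~p | q). Evaluate φ at each world:
  w0 (successors {w2, w3, w4, w5}): φ is true.
  w1 (successors {w3, w5}): φ is true.
  w2 (successors ∅): φ is true.
  w3 (successors {w3, w4}): φ is true.
  w4 (successors {w2, w3, w5}): φ is true.
  w5 (successors {w1}): φ is true.
For instance, at w4:
  At w4: [][](~p | q) requires [](~p | q) at every successor {w2, w3, w5}.
      At w2: no accessible worlds, so [](~p | q) holds vacuously.
      At w3: [](~p | q) requires ~p | q at every successor {w3, w4}.
        At w3: ~p | q is true.
        At w4: ~p | q is true.
      So [](~p | q) is true at w3.
      At w5: [](~p | q) requires ~p | q at every successor {w1}.
        At w1: ~p | q is true.
      So [](~p | q) is true at w5.
  So [][](~p | q) is true at w4.
Satisfying worlds: {w0, w1, w2, w3, w4, w5}

w0, w1, w2, w3, w4, w5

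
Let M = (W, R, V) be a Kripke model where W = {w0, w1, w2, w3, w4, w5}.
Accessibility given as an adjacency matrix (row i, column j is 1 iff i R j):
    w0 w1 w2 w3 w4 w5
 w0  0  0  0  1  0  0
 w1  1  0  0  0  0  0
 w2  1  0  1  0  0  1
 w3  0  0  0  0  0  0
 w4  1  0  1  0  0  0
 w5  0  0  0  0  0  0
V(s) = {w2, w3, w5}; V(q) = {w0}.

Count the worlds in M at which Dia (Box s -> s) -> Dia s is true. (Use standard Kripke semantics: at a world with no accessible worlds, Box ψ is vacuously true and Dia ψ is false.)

Let φ = Dia (Box s -> s) -> Dia s. Evaluate φ at each world:
  w0 (successors {w3}): φ is true.
  w1 (successors {w0}): φ is true.
  w2 (successors {w0, w2, w5}): φ is true.
  w3 (successors ∅): φ is true.
  w4 (successors {w0, w2}): φ is true.
  w5 (successors ∅): φ is true.
For instance, at w4:
  At w4: Dia (Box s -> s) is true, Dia s is true, so Dia (Box s -> s) -> Dia s is true.
    At w4: Dia (Box s -> s) requires Box s -> s at some successor in {w0, w2}.
      Box s -> s holds at w2, so Dia (Box s -> s) is true at w4.
    At w4: Dia s requires s at some successor in {w0, w2}.
      s holds at w2, so Dia s is true at w4.
Satisfying worlds: {w0, w1, w2, w3, w4, w5}

6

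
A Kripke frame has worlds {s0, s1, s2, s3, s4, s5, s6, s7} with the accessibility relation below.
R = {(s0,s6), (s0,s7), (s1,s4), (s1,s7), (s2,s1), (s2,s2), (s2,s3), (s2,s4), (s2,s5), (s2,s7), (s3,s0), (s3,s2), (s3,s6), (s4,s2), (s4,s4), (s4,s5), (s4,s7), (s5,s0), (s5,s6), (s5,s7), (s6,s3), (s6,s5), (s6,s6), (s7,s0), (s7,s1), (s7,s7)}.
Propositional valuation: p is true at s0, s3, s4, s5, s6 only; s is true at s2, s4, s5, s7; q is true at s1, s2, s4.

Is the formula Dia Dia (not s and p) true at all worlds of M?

Let φ = Dia Dia (not s and p). Evaluate φ at each world:
  s0 (successors {s6, s7}): φ is true.
  s1 (successors {s4, s7}): φ is true.
  s2 (successors {s1, s2, s3, s4, s5, s7}): φ is true.
  s3 (successors {s0, s2, s6}): φ is true.
  s4 (successors {s2, s4, s5, s7}): φ is true.
  s5 (successors {s0, s6, s7}): φ is true.
  s6 (successors {s3, s5, s6}): φ is true.
  s7 (successors {s0, s1, s7}): φ is true.
For instance, at s7:
  At s7: Dia Dia (not s and p) requires Dia (not s and p) at some successor in {s0, s1, s7}.
    Dia (not s and p) holds at s0, so Dia Dia (not s and p) is true at s7.
      At s0: Dia (not s and p) requires not s and p at some successor in {s6, s7}.
        not s and p holds at s6, so Dia (not s and p) is true at s0.

Yes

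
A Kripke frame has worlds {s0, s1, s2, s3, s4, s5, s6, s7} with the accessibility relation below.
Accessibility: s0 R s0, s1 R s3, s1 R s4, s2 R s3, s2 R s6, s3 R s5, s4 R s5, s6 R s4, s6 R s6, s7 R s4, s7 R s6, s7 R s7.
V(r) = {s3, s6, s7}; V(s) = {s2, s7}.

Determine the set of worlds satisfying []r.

Let φ = []r. Evaluate φ at each world:
  s0 (successors {s0}): φ is false.
  s1 (successors {s3, s4}): φ is false.
  s2 (successors {s3, s6}): φ is true.
  s3 (successors {s5}): φ is false.
  s4 (successors {s5}): φ is false.
  s5 (successors ∅): φ is true.
  s6 (successors {s4, s6}): φ is false.
  s7 (successors {s4, s6, s7}): φ is false.
For instance, at s7:
  At s7: []r requires r at every successor {s4, s6, s7}.
    r fails at s4, so []r is false at s7.
Satisfying worlds: {s2, s5}

s2, s5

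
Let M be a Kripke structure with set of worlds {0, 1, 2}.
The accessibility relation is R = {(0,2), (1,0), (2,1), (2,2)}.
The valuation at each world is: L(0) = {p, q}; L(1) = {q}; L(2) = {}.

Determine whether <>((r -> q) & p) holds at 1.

At 1: <>((r -> q) & p) requires (r -> q) & p at some successor in {0}.
  (r -> q) & p holds at 0, so <>((r -> q) & p) is true at 1.

Yes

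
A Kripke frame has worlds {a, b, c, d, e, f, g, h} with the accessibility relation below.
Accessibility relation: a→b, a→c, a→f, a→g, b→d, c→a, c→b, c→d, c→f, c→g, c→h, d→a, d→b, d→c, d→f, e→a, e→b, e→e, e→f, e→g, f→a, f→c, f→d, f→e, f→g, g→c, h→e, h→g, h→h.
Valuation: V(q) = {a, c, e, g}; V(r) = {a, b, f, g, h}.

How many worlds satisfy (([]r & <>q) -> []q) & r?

Recall that []ψ holds at a world iff ψ holds at every accessible world, and <>ψ holds iff ψ holds at some accessible world.
Let φ = (([]r & <>q) -> []q) & r. Evaluate φ at each world:
  a (successors {b, c, f, g}): φ is true.
  b (successors {d}): φ is true.
  c (successors {a, b, d, f, g, h}): φ is false.
  d (successors {a, b, c, f}): φ is false.
  e (successors {a, b, e, f, g}): φ is false.
  f (successors {a, c, d, e, g}): φ is true.
  g (successors {c}): φ is true.
  h (successors {e, g, h}): φ is true.
For instance, at e:
  At e: ([]r & <>q) -> []q is true, r is false, so (([]r & <>q) -> []q) & r is false.
    At e: []r & <>q is false, []q is false, so ([]r & <>q) -> []q is true.
      At e: []r is false, <>q is true, so []r & <>q is false.
      At e: []q requires q at every successor {a, b, e, f, g}.
        q fails at b, so []q is false at e.
Satisfying worlds: {a, b, f, g, h}

5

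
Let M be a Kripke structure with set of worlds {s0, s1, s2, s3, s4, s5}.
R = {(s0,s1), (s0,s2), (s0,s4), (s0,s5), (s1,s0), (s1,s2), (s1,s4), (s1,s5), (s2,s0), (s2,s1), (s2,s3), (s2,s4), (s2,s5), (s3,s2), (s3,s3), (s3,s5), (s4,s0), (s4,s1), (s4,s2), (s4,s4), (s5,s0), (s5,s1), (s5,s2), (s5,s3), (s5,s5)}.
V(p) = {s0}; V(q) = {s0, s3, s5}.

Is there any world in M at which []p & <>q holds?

Recall that []ψ holds at a world iff ψ holds at every accessible world, and <>ψ holds iff ψ holds at some accessible world.
Let φ = []p & <>q. Evaluate φ at each world:
  s0 (successors {s1, s2, s4, s5}): φ is false.
  s1 (successors {s0, s2, s4, s5}): φ is false.
  s2 (successors {s0, s1, s3, s4, s5}): φ is false.
  s3 (successors {s2, s3, s5}): φ is false.
  s4 (successors {s0, s1, s2, s4}): φ is false.
  s5 (successors {s0, s1, s2, s3, s5}): φ is false.
For instance, at s0:
  At s0: []p is false, <>q is true, so []p & <>q is false.
    At s0: []p requires p at every successor {s1, s2, s4, s5}.
      p fails at s1, so []p is false at s0.
    At s0: <>q requires q at some successor in {s1, s2, s4, s5}.
      q holds at s5, so <>q is true at s0.

No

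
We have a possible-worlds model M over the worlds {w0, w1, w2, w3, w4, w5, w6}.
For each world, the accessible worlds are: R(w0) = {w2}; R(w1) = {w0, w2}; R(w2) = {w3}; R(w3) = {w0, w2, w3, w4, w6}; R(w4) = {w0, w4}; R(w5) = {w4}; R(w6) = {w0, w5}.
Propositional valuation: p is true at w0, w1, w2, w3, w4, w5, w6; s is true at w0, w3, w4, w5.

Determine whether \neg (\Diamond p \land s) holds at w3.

Recall that \Diamond ψ holds at a world iff ψ holds at some accessible world.
At w3: \Diamond p \land s is true, so \neg (\Diamond p \land s) is false.
  At w3: \Diamond p is true, s is true, so \Diamond p \land s is true.
    At w3: \Diamond p requires p at some successor in {w0, w2, w3, w4, w6}.
      p holds at w0, so \Diamond p is true at w3.

No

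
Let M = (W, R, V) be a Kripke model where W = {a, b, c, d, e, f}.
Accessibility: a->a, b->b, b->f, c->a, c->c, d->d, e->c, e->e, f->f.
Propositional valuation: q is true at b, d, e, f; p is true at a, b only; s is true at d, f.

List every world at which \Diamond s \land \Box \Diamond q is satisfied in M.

Recall that \Box ψ holds at a world iff ψ holds at every accessible world, and \Diamond ψ holds iff ψ holds at some accessible world.
Let φ = \Diamond s \land \Box \Diamond q. Evaluate φ at each world:
  a (successors {a}): φ is false.
  b (successors {b, f}): φ is true.
  c (successors {a, c}): φ is false.
  d (successors {d}): φ is true.
  e (successors {c, e}): φ is false.
  f (successors {f}): φ is true.
For instance, at f:
  At f: \Diamond s is true, \Box \Diamond q is true, so \Diamond s \land \Box \Diamond q is true.
    At f: \Diamond s requires s at some successor in {f}.
      s holds at f, so \Diamond s is true at f.
    At f: \Box \Diamond q requires \Diamond q at every successor {f}.
      At f: \Diamond q is true.
    So \Box \Diamond q is true at f.
Satisfying worlds: {b, d, f}

b, d, f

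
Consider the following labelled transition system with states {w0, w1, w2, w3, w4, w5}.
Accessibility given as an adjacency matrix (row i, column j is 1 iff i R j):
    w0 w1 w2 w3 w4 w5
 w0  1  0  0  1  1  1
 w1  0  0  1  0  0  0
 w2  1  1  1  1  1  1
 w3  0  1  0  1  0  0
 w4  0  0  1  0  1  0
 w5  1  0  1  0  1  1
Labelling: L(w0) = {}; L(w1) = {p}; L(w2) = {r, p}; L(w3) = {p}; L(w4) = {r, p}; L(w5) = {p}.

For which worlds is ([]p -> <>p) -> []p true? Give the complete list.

Recall that []ψ holds at a world iff ψ holds at every accessible world, and <>ψ holds iff ψ holds at some accessible world.
Let φ = ([]p -> <>p) -> []p. Evaluate φ at each world:
  w0 (successors {w0, w3, w4, w5}): φ is false.
  w1 (successors {w2}): φ is true.
  w2 (successors {w0, w1, w2, w3, w4, w5}): φ is false.
  w3 (successors {w1, w3}): φ is true.
  w4 (successors {w2, w4}): φ is true.
  w5 (successors {w0, w2, w4, w5}): φ is false.
For instance, at w2:
  At w2: []p -> <>p is true, []p is false, so ([]p -> <>p) -> []p is false.
    At w2: []p is false, <>p is true, so []p -> <>p is true.
      At w2: []p requires p at every successor {w0, w1, w2, w3, w4, w5}.
        p fails at w0, so []p is false at w2.
      At w2: <>p requires p at some successor in {w0, w1, w2, w3, w4, w5}.
        p holds at w1, so <>p is true at w2.
    At w2: []p requires p at every successor {w0, w1, w2, w3, w4, w5}.
      p fails at w0, so []p is false at w2.
Satisfying worlds: {w1, w3, w4}

w1, w3, w4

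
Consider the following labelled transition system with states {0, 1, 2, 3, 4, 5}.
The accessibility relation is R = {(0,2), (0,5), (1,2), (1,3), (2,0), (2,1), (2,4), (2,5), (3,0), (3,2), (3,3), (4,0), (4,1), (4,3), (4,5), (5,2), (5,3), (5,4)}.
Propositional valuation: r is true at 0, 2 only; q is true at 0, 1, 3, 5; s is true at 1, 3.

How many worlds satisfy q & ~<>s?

Let φ = q & ~<>s. Evaluate φ at each world:
  0 (successors {2, 5}): φ is true.
  1 (successors {2, 3}): φ is false.
  2 (successors {0, 1, 4, 5}): φ is false.
  3 (successors {0, 2, 3}): φ is false.
  4 (successors {0, 1, 3, 5}): φ is false.
  5 (successors {2, 3, 4}): φ is false.
For instance, at 2:
  At 2: q is false, ~<>s is false, so q & ~<>s is false.
    At 2: <>s is true, so ~<>s is false.
      At 2: <>s requires s at some successor in {0, 1, 4, 5}.
        s holds at 1, so <>s is true at 2.
Satisfying worlds: {0}

1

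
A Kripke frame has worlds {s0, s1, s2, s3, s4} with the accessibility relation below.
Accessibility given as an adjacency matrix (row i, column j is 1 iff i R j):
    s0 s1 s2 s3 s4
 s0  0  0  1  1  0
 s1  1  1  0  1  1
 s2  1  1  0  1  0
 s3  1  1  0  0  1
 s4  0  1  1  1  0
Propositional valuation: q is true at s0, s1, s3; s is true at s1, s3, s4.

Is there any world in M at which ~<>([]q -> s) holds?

No

Let φ = ~<>([]q -> s). Evaluate φ at each world:
  s0 (successors {s2, s3}): φ is false.
  s1 (successors {s0, s1, s3, s4}): φ is false.
  s2 (successors {s0, s1, s3}): φ is false.
  s3 (successors {s0, s1, s4}): φ is false.
  s4 (successors {s1, s2, s3}): φ is false.
For instance, at s0:
  At s0: <>([]q -> s) is true, so ~<>([]q -> s) is false.
    At s0: <>([]q -> s) requires []q -> s at some successor in {s2, s3}.
      []q -> s holds at s3, so <>([]q -> s) is true at s0.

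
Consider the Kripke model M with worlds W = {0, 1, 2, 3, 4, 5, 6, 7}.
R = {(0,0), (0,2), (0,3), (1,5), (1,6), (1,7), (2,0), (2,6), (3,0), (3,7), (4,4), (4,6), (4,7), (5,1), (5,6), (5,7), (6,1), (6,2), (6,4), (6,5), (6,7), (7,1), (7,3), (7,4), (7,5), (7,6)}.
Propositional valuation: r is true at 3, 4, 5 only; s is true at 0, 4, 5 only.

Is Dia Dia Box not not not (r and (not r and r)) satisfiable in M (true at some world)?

Yes

Let φ = Dia Dia Box not not not (r and (not r and r)). Evaluate φ at each world:
  0 (successors {0, 2, 3}): φ is true.
  1 (successors {5, 6, 7}): φ is true.
  2 (successors {0, 6}): φ is true.
  3 (successors {0, 7}): φ is true.
  4 (successors {4, 6, 7}): φ is true.
  5 (successors {1, 6, 7}): φ is true.
  6 (successors {1, 2, 4, 5, 7}): φ is true.
  7 (successors {1, 3, 4, 5, 6}): φ is true.
Detail at 0 (witness):
  At 0: Dia Dia Box not not not (r and (not r and r)) requires Dia Box not not not (r and (not r and r)) at some successor in {0, 2, 3}.
    Dia Box not not not (r and (not r and r)) holds at 0, so Dia Dia Box not not not (r and (not r and r)) is true at 0.
      At 0: Dia Box not not not (r and (not r and r)) requires Box not not not (r and (not r and r)) at some successor in {0, 2, 3}.
        Box not not not (r and (not r and r)) holds at 0, so Dia Box not not not (r and (not r and r)) is true at 0.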